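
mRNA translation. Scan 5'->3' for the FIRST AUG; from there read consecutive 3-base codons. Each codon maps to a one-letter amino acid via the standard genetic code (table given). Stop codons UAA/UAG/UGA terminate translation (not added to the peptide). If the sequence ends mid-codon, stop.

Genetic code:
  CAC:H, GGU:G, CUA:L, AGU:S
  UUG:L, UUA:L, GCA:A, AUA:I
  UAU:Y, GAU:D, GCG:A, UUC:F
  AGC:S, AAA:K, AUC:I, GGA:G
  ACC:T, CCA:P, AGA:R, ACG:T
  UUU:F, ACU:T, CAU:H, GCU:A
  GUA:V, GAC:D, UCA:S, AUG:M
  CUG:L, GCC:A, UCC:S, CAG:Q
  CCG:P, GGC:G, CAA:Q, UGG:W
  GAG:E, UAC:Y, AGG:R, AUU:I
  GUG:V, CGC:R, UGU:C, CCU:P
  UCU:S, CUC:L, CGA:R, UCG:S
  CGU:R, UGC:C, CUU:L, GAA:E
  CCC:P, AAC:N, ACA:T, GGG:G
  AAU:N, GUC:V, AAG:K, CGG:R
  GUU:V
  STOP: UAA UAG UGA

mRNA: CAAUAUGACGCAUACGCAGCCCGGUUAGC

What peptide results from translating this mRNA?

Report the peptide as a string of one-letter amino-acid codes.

Answer: MTHTQPG

Derivation:
start AUG at pos 4
pos 4: AUG -> M; peptide=M
pos 7: ACG -> T; peptide=MT
pos 10: CAU -> H; peptide=MTH
pos 13: ACG -> T; peptide=MTHT
pos 16: CAG -> Q; peptide=MTHTQ
pos 19: CCC -> P; peptide=MTHTQP
pos 22: GGU -> G; peptide=MTHTQPG
pos 25: UAG -> STOP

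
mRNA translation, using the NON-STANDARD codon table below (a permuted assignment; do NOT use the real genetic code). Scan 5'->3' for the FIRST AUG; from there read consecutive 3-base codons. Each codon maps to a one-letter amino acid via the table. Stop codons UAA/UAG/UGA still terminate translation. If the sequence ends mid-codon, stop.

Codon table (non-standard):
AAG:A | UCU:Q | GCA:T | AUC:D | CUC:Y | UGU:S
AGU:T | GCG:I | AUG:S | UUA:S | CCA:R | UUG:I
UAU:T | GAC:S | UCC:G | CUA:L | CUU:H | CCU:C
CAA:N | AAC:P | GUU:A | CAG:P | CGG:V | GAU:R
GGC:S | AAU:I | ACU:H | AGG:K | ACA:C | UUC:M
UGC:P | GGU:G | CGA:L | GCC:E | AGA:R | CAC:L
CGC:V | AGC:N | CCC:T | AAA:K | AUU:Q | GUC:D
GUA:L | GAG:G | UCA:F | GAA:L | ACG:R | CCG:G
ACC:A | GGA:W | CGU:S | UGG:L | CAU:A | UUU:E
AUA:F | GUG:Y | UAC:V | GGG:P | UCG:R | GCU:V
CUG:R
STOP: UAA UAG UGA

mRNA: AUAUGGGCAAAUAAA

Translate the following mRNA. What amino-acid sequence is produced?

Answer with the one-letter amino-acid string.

start AUG at pos 2
pos 2: AUG -> S; peptide=S
pos 5: GGC -> S; peptide=SS
pos 8: AAA -> K; peptide=SSK
pos 11: UAA -> STOP

Answer: SSK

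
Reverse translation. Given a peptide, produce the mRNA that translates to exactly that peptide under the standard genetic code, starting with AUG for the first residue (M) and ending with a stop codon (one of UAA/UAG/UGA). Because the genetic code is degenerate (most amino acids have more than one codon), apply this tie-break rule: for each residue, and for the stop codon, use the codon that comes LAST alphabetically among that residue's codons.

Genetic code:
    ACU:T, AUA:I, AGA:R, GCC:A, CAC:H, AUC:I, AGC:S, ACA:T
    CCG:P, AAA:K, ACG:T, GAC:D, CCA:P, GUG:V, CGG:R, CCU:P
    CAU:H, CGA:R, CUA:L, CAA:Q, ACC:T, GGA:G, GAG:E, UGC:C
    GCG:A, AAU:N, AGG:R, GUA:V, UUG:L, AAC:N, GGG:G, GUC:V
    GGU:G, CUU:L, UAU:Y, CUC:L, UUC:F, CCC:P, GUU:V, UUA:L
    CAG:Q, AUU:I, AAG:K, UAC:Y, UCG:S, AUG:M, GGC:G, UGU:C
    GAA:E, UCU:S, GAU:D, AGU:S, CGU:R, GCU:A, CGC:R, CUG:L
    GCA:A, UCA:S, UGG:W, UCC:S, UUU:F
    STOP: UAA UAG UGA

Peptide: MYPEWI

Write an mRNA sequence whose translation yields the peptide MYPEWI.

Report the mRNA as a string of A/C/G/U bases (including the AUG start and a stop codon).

Answer: mRNA: AUGUAUCCUGAGUGGAUUUGA

Derivation:
residue 1: M -> AUG (start codon)
residue 2: Y codons sorted = UAC,UAU -> pick last = UAU
residue 3: P codons sorted = CCA,CCC,CCG,CCU -> pick last = CCU
residue 4: E codons sorted = GAA,GAG -> pick last = GAG
residue 5: W -> UGG (only codon)
residue 6: I codons sorted = AUA,AUC,AUU -> pick last = AUU
terminator: stop codons sorted = UAA,UAG,UGA -> pick last = UGA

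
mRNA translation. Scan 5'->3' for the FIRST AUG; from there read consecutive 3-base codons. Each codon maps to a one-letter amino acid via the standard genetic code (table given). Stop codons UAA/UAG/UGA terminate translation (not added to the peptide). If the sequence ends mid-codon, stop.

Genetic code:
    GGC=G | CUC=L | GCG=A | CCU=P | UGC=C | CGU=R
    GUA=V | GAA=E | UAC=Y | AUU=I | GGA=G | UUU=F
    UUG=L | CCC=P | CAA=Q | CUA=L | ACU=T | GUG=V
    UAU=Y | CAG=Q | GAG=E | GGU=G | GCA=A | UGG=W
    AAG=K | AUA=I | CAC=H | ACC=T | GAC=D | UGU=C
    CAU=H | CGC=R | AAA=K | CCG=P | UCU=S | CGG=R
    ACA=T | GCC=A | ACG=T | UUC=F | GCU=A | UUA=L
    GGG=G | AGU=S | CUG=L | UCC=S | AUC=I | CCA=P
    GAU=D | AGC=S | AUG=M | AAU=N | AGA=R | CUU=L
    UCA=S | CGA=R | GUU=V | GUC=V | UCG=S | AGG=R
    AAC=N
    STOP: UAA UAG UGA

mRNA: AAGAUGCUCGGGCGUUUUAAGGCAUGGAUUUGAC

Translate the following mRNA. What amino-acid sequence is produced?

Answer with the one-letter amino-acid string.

start AUG at pos 3
pos 3: AUG -> M; peptide=M
pos 6: CUC -> L; peptide=ML
pos 9: GGG -> G; peptide=MLG
pos 12: CGU -> R; peptide=MLGR
pos 15: UUU -> F; peptide=MLGRF
pos 18: AAG -> K; peptide=MLGRFK
pos 21: GCA -> A; peptide=MLGRFKA
pos 24: UGG -> W; peptide=MLGRFKAW
pos 27: AUU -> I; peptide=MLGRFKAWI
pos 30: UGA -> STOP

Answer: MLGRFKAWI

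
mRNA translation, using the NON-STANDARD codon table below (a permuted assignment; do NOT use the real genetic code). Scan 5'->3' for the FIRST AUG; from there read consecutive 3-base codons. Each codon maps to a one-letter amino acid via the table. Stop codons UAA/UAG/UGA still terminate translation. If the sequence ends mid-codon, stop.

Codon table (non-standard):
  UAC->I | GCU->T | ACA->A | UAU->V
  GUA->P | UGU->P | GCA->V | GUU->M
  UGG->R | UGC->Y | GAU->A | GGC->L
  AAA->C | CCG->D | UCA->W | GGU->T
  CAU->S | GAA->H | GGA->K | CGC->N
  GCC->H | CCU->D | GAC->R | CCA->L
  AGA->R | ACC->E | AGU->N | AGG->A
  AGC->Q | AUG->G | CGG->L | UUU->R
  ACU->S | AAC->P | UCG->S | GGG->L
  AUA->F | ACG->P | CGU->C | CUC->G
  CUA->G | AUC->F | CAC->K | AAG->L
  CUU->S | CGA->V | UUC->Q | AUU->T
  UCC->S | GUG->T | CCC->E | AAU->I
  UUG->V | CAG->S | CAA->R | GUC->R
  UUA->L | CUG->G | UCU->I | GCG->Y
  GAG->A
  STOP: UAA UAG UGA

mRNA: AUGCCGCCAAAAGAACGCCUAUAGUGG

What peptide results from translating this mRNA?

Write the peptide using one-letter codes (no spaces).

Answer: GDLCHNG

Derivation:
start AUG at pos 0
pos 0: AUG -> G; peptide=G
pos 3: CCG -> D; peptide=GD
pos 6: CCA -> L; peptide=GDL
pos 9: AAA -> C; peptide=GDLC
pos 12: GAA -> H; peptide=GDLCH
pos 15: CGC -> N; peptide=GDLCHN
pos 18: CUA -> G; peptide=GDLCHNG
pos 21: UAG -> STOP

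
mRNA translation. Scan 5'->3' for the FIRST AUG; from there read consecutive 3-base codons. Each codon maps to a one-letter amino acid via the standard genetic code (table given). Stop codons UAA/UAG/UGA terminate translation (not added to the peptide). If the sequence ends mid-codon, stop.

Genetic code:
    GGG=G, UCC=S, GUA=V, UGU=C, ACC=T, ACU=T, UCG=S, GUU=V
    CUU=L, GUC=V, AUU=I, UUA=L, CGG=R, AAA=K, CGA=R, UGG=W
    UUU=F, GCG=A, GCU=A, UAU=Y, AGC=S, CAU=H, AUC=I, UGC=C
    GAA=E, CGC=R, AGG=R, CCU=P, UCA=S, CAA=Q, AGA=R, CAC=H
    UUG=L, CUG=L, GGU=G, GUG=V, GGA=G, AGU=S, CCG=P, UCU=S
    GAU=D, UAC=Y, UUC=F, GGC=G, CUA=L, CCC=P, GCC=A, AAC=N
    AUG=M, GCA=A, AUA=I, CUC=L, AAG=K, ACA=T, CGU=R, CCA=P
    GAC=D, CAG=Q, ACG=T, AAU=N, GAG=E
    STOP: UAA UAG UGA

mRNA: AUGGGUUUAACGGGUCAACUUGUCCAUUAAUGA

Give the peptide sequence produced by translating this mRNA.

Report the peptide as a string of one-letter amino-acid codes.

Answer: MGLTGQLVH

Derivation:
start AUG at pos 0
pos 0: AUG -> M; peptide=M
pos 3: GGU -> G; peptide=MG
pos 6: UUA -> L; peptide=MGL
pos 9: ACG -> T; peptide=MGLT
pos 12: GGU -> G; peptide=MGLTG
pos 15: CAA -> Q; peptide=MGLTGQ
pos 18: CUU -> L; peptide=MGLTGQL
pos 21: GUC -> V; peptide=MGLTGQLV
pos 24: CAU -> H; peptide=MGLTGQLVH
pos 27: UAA -> STOP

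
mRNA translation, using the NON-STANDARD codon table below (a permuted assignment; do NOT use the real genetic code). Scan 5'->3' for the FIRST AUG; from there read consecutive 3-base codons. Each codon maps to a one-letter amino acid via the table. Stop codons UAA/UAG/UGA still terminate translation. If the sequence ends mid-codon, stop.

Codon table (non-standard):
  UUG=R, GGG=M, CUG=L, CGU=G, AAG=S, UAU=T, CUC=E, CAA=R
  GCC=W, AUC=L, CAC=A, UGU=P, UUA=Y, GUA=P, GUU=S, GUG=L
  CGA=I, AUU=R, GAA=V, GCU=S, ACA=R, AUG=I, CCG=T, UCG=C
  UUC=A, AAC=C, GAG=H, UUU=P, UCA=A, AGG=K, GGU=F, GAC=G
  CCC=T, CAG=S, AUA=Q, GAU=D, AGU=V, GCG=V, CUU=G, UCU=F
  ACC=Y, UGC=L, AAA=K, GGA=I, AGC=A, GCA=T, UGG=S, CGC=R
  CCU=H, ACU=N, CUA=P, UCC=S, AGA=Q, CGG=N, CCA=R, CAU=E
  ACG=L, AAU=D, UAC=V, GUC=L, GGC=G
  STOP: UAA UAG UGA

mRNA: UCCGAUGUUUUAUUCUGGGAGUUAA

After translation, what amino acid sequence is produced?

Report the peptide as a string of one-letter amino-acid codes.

start AUG at pos 4
pos 4: AUG -> I; peptide=I
pos 7: UUU -> P; peptide=IP
pos 10: UAU -> T; peptide=IPT
pos 13: UCU -> F; peptide=IPTF
pos 16: GGG -> M; peptide=IPTFM
pos 19: AGU -> V; peptide=IPTFMV
pos 22: UAA -> STOP

Answer: IPTFMV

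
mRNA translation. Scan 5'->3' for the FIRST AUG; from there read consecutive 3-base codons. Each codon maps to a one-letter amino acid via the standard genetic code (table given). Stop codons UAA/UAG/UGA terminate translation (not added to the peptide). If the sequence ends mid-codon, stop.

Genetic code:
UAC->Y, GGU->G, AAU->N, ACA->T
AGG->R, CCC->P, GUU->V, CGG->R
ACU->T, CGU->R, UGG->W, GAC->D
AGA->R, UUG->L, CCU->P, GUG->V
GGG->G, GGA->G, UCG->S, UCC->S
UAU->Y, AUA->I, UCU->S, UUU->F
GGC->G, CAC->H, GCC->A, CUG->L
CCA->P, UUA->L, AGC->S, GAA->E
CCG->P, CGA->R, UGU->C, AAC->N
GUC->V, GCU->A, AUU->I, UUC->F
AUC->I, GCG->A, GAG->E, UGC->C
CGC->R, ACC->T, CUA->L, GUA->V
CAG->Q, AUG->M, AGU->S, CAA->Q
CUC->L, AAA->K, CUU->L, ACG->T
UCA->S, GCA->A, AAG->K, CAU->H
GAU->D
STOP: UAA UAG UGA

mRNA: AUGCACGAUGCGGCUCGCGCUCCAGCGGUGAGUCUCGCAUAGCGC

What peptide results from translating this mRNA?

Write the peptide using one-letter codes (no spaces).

start AUG at pos 0
pos 0: AUG -> M; peptide=M
pos 3: CAC -> H; peptide=MH
pos 6: GAU -> D; peptide=MHD
pos 9: GCG -> A; peptide=MHDA
pos 12: GCU -> A; peptide=MHDAA
pos 15: CGC -> R; peptide=MHDAAR
pos 18: GCU -> A; peptide=MHDAARA
pos 21: CCA -> P; peptide=MHDAARAP
pos 24: GCG -> A; peptide=MHDAARAPA
pos 27: GUG -> V; peptide=MHDAARAPAV
pos 30: AGU -> S; peptide=MHDAARAPAVS
pos 33: CUC -> L; peptide=MHDAARAPAVSL
pos 36: GCA -> A; peptide=MHDAARAPAVSLA
pos 39: UAG -> STOP

Answer: MHDAARAPAVSLA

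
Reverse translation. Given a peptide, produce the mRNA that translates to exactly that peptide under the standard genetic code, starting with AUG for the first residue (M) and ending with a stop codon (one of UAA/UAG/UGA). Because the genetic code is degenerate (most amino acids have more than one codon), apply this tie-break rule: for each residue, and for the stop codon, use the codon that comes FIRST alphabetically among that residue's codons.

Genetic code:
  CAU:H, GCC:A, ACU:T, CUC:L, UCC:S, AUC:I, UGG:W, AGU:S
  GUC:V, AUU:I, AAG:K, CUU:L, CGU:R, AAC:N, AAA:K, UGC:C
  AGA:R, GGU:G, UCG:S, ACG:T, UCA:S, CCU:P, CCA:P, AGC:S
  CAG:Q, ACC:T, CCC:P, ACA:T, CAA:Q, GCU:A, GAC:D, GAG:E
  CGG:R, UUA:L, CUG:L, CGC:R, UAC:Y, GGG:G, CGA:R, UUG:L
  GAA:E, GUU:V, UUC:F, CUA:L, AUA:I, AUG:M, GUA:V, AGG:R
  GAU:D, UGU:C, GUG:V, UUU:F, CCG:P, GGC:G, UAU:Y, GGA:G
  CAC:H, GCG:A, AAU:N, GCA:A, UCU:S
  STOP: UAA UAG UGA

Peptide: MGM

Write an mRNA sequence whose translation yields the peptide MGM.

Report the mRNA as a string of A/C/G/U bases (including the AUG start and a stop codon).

Answer: mRNA: AUGGGAAUGUAA

Derivation:
residue 1: M -> AUG (start codon)
residue 2: G codons sorted = GGA,GGC,GGG,GGU -> pick first = GGA
residue 3: M -> AUG (only codon)
terminator: stop codons sorted = UAA,UAG,UGA -> pick first = UAA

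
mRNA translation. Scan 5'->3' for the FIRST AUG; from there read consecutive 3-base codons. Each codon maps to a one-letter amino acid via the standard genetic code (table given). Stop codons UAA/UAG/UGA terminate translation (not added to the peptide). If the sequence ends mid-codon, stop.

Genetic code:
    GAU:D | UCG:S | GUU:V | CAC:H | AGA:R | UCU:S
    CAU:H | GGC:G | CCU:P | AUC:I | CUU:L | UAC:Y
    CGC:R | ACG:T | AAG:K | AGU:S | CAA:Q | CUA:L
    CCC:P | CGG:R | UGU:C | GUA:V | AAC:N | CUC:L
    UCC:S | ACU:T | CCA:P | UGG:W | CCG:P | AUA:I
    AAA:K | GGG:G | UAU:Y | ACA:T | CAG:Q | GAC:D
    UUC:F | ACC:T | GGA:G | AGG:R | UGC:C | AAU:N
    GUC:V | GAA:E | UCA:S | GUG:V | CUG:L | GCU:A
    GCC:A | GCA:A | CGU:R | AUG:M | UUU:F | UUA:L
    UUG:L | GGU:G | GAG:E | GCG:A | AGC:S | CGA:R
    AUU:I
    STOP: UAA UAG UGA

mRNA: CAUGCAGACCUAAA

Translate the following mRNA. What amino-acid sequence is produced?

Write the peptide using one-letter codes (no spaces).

Answer: MQT

Derivation:
start AUG at pos 1
pos 1: AUG -> M; peptide=M
pos 4: CAG -> Q; peptide=MQ
pos 7: ACC -> T; peptide=MQT
pos 10: UAA -> STOP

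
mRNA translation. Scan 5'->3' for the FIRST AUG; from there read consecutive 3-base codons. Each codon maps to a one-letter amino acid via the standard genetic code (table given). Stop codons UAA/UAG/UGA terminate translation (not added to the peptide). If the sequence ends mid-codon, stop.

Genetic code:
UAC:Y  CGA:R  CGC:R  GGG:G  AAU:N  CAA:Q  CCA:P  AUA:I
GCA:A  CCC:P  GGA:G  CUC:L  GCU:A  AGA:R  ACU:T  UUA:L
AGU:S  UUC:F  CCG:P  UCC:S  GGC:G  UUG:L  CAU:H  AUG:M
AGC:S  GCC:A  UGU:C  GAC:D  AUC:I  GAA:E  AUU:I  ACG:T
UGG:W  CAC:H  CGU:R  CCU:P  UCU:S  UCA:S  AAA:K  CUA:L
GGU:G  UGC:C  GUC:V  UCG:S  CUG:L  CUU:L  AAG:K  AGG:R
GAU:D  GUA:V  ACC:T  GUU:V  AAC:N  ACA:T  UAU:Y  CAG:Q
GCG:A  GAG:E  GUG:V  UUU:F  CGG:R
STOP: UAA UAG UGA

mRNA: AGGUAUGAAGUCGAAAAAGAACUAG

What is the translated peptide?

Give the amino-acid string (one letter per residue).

start AUG at pos 4
pos 4: AUG -> M; peptide=M
pos 7: AAG -> K; peptide=MK
pos 10: UCG -> S; peptide=MKS
pos 13: AAA -> K; peptide=MKSK
pos 16: AAG -> K; peptide=MKSKK
pos 19: AAC -> N; peptide=MKSKKN
pos 22: UAG -> STOP

Answer: MKSKKN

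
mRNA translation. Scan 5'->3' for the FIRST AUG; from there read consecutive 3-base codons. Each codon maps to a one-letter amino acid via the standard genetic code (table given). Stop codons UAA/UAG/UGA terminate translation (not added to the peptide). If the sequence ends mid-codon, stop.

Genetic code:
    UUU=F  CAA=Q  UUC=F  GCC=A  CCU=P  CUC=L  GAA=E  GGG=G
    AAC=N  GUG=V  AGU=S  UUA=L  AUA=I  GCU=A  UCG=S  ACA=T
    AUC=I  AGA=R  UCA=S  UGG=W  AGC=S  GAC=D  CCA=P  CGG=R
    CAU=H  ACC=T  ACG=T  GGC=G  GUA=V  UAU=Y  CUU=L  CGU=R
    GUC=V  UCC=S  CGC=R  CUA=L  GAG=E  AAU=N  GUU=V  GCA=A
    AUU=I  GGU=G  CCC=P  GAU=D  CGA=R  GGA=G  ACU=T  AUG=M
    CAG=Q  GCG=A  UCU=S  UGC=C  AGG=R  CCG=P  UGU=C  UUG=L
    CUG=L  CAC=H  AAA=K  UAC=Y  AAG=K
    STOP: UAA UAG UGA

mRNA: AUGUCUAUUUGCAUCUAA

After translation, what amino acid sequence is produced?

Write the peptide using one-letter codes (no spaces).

Answer: MSICI

Derivation:
start AUG at pos 0
pos 0: AUG -> M; peptide=M
pos 3: UCU -> S; peptide=MS
pos 6: AUU -> I; peptide=MSI
pos 9: UGC -> C; peptide=MSIC
pos 12: AUC -> I; peptide=MSICI
pos 15: UAA -> STOP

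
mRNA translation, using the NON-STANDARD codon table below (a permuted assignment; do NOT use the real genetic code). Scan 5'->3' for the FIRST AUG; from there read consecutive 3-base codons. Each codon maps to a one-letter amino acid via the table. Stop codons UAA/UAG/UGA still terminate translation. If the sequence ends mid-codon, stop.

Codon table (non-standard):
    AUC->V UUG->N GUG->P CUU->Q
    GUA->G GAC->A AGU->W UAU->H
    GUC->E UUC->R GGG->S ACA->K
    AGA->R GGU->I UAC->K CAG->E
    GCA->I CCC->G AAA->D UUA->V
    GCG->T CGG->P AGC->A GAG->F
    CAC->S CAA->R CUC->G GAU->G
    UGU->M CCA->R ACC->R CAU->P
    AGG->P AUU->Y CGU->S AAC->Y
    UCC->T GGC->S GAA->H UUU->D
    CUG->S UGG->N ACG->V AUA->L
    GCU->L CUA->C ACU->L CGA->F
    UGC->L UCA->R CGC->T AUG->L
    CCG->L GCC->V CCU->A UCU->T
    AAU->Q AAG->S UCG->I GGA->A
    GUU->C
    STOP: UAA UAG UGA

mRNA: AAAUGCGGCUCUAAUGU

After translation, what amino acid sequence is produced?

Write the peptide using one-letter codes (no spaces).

start AUG at pos 2
pos 2: AUG -> L; peptide=L
pos 5: CGG -> P; peptide=LP
pos 8: CUC -> G; peptide=LPG
pos 11: UAA -> STOP

Answer: LPG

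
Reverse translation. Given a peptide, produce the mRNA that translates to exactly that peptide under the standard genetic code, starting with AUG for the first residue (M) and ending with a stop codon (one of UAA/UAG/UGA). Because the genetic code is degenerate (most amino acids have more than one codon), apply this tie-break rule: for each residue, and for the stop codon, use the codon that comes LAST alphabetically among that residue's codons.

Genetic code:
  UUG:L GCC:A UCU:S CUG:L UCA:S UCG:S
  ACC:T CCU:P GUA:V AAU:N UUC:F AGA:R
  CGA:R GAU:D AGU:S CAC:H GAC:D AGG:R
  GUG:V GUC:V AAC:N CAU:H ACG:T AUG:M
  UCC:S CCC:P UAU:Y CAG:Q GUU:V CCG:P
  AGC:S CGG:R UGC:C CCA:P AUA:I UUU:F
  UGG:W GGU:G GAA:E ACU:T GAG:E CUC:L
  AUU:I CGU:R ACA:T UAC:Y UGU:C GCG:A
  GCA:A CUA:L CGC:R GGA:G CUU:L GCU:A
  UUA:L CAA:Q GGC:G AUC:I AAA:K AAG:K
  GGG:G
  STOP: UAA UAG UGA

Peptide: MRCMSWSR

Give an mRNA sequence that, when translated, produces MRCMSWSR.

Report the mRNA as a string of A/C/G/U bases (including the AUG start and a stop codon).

Answer: mRNA: AUGCGUUGUAUGUCUUGGUCUCGUUGA

Derivation:
residue 1: M -> AUG (start codon)
residue 2: R codons sorted = AGA,AGG,CGA,CGC,CGG,CGU -> pick last = CGU
residue 3: C codons sorted = UGC,UGU -> pick last = UGU
residue 4: M -> AUG (only codon)
residue 5: S codons sorted = AGC,AGU,UCA,UCC,UCG,UCU -> pick last = UCU
residue 6: W -> UGG (only codon)
residue 7: S codons sorted = AGC,AGU,UCA,UCC,UCG,UCU -> pick last = UCU
residue 8: R codons sorted = AGA,AGG,CGA,CGC,CGG,CGU -> pick last = CGU
terminator: stop codons sorted = UAA,UAG,UGA -> pick last = UGA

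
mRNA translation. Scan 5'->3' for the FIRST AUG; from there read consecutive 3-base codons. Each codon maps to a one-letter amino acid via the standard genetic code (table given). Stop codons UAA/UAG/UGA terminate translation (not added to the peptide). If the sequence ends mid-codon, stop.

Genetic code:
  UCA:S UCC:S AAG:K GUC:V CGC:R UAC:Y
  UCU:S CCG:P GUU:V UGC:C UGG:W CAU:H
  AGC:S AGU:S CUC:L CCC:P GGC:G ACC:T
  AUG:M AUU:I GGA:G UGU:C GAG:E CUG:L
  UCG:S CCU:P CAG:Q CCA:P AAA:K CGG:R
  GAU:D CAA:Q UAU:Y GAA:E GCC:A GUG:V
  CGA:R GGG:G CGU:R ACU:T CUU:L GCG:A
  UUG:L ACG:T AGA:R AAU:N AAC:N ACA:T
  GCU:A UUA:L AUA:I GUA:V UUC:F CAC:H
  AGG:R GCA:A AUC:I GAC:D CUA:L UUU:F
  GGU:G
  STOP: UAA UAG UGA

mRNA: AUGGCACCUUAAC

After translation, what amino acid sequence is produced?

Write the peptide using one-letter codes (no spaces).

Answer: MAP

Derivation:
start AUG at pos 0
pos 0: AUG -> M; peptide=M
pos 3: GCA -> A; peptide=MA
pos 6: CCU -> P; peptide=MAP
pos 9: UAA -> STOP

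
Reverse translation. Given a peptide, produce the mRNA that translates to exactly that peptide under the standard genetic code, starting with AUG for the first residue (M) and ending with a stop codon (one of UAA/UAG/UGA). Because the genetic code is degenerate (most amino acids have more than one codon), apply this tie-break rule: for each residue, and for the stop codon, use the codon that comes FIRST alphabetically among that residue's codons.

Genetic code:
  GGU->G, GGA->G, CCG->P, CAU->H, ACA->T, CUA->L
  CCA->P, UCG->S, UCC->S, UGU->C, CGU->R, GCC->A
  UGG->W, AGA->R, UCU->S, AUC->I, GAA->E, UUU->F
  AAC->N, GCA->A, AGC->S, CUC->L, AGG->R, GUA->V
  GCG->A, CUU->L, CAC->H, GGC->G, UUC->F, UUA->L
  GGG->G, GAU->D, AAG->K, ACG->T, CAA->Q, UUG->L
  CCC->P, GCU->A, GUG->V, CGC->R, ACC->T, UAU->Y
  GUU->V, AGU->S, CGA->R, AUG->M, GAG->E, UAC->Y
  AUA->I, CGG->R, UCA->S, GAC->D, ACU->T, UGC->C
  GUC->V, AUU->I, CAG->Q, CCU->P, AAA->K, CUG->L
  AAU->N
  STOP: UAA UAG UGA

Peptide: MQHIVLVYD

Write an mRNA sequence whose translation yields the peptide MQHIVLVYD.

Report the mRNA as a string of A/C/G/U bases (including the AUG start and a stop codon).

Answer: mRNA: AUGCAACACAUAGUACUAGUAUACGACUAA

Derivation:
residue 1: M -> AUG (start codon)
residue 2: Q codons sorted = CAA,CAG -> pick first = CAA
residue 3: H codons sorted = CAC,CAU -> pick first = CAC
residue 4: I codons sorted = AUA,AUC,AUU -> pick first = AUA
residue 5: V codons sorted = GUA,GUC,GUG,GUU -> pick first = GUA
residue 6: L codons sorted = CUA,CUC,CUG,CUU,UUA,UUG -> pick first = CUA
residue 7: V codons sorted = GUA,GUC,GUG,GUU -> pick first = GUA
residue 8: Y codons sorted = UAC,UAU -> pick first = UAC
residue 9: D codons sorted = GAC,GAU -> pick first = GAC
terminator: stop codons sorted = UAA,UAG,UGA -> pick first = UAA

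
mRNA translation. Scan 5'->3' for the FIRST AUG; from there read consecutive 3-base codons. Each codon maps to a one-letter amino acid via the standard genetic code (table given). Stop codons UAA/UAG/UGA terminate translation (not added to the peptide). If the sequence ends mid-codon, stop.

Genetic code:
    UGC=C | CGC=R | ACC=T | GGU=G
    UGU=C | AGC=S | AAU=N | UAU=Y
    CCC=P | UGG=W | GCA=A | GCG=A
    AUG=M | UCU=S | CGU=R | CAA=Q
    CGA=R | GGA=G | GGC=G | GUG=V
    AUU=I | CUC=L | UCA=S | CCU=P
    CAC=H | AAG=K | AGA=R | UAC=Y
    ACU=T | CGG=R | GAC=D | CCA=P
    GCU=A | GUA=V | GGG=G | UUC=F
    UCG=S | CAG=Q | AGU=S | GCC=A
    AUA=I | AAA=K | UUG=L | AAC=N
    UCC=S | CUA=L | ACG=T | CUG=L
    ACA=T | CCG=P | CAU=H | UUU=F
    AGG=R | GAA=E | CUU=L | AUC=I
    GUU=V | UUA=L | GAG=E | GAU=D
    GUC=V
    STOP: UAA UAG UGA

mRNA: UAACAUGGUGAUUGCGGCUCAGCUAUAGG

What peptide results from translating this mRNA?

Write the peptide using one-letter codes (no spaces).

start AUG at pos 4
pos 4: AUG -> M; peptide=M
pos 7: GUG -> V; peptide=MV
pos 10: AUU -> I; peptide=MVI
pos 13: GCG -> A; peptide=MVIA
pos 16: GCU -> A; peptide=MVIAA
pos 19: CAG -> Q; peptide=MVIAAQ
pos 22: CUA -> L; peptide=MVIAAQL
pos 25: UAG -> STOP

Answer: MVIAAQL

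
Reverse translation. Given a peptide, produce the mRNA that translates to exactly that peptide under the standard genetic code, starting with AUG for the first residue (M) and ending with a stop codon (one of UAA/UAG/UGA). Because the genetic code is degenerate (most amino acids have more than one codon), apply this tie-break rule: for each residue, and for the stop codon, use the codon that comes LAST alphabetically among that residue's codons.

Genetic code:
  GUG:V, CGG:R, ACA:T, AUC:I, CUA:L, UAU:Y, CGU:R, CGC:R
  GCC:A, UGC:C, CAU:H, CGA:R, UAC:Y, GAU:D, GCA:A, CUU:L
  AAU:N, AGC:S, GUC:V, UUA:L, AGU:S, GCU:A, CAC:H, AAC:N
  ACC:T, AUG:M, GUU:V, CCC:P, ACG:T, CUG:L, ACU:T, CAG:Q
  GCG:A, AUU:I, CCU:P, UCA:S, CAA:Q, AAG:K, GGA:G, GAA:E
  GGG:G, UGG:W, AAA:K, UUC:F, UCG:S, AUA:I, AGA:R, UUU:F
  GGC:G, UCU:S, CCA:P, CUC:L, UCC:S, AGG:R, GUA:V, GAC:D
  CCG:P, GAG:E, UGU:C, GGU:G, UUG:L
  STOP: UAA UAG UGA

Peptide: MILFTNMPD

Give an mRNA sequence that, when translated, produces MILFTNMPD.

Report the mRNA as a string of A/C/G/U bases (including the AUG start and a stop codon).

Answer: mRNA: AUGAUUUUGUUUACUAAUAUGCCUGAUUGA

Derivation:
residue 1: M -> AUG (start codon)
residue 2: I codons sorted = AUA,AUC,AUU -> pick last = AUU
residue 3: L codons sorted = CUA,CUC,CUG,CUU,UUA,UUG -> pick last = UUG
residue 4: F codons sorted = UUC,UUU -> pick last = UUU
residue 5: T codons sorted = ACA,ACC,ACG,ACU -> pick last = ACU
residue 6: N codons sorted = AAC,AAU -> pick last = AAU
residue 7: M -> AUG (only codon)
residue 8: P codons sorted = CCA,CCC,CCG,CCU -> pick last = CCU
residue 9: D codons sorted = GAC,GAU -> pick last = GAU
terminator: stop codons sorted = UAA,UAG,UGA -> pick last = UGA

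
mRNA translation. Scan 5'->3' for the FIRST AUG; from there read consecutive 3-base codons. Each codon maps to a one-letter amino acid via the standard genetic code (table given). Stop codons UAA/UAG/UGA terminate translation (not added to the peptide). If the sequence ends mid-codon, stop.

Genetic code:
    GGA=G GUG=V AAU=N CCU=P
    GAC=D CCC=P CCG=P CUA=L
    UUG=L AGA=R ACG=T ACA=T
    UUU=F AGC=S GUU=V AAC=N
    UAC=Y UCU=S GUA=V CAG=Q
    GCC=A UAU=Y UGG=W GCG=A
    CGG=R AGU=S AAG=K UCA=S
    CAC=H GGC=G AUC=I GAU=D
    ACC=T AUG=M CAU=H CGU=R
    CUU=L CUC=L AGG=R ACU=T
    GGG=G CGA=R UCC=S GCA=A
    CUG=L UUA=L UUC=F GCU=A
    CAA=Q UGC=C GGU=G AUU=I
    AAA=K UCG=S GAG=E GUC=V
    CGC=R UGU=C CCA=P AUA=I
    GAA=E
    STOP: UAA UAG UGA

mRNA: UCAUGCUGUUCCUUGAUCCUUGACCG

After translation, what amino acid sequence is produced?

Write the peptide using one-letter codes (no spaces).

Answer: MLFLDP

Derivation:
start AUG at pos 2
pos 2: AUG -> M; peptide=M
pos 5: CUG -> L; peptide=ML
pos 8: UUC -> F; peptide=MLF
pos 11: CUU -> L; peptide=MLFL
pos 14: GAU -> D; peptide=MLFLD
pos 17: CCU -> P; peptide=MLFLDP
pos 20: UGA -> STOP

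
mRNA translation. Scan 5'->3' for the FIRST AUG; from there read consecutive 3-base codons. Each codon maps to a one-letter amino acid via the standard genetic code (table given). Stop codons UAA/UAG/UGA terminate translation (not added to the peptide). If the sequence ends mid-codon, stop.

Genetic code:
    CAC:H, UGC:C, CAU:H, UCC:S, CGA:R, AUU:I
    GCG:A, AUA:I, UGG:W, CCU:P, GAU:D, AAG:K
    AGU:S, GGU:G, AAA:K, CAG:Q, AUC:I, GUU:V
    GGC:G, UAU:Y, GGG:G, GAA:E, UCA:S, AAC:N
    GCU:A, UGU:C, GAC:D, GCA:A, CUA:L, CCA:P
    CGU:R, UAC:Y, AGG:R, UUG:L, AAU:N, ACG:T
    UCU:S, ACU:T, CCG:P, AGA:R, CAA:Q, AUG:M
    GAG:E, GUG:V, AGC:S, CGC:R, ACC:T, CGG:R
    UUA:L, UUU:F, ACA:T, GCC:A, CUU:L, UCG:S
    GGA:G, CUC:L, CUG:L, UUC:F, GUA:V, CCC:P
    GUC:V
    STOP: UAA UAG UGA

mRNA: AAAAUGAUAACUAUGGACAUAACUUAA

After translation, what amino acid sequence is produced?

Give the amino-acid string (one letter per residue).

start AUG at pos 3
pos 3: AUG -> M; peptide=M
pos 6: AUA -> I; peptide=MI
pos 9: ACU -> T; peptide=MIT
pos 12: AUG -> M; peptide=MITM
pos 15: GAC -> D; peptide=MITMD
pos 18: AUA -> I; peptide=MITMDI
pos 21: ACU -> T; peptide=MITMDIT
pos 24: UAA -> STOP

Answer: MITMDIT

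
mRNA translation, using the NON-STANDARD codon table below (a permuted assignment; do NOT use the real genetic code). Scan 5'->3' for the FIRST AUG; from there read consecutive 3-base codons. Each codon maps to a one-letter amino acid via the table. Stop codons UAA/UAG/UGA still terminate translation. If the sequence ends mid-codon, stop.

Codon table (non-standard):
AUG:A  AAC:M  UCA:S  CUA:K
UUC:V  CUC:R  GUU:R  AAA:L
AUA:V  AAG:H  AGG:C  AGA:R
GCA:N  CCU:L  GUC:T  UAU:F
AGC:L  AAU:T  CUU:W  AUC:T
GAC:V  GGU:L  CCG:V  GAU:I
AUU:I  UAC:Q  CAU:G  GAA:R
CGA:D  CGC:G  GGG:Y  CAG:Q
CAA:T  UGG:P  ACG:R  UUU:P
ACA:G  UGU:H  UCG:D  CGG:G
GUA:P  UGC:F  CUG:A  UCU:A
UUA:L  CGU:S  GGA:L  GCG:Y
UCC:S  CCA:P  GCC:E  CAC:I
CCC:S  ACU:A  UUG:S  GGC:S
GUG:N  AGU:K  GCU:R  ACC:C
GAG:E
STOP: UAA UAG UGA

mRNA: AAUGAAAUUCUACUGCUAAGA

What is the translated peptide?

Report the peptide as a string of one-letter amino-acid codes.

Answer: ALVQF

Derivation:
start AUG at pos 1
pos 1: AUG -> A; peptide=A
pos 4: AAA -> L; peptide=AL
pos 7: UUC -> V; peptide=ALV
pos 10: UAC -> Q; peptide=ALVQ
pos 13: UGC -> F; peptide=ALVQF
pos 16: UAA -> STOP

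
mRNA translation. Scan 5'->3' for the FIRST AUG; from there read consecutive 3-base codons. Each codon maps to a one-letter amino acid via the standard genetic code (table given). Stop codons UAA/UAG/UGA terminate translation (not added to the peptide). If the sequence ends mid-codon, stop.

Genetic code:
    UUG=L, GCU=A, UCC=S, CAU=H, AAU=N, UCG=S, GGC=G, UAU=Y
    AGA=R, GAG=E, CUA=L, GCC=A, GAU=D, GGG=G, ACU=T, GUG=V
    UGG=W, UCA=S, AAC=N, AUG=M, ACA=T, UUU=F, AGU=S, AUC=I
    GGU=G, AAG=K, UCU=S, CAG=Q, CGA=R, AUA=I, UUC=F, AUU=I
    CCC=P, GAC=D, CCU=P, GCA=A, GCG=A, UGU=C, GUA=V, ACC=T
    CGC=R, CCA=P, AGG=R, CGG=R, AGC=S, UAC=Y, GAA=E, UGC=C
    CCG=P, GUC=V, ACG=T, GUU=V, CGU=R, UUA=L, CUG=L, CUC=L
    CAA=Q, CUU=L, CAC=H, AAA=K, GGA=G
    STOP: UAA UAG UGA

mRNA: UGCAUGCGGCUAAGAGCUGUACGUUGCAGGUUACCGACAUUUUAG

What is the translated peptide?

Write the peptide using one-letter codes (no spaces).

Answer: MRLRAVRCRLPTF

Derivation:
start AUG at pos 3
pos 3: AUG -> M; peptide=M
pos 6: CGG -> R; peptide=MR
pos 9: CUA -> L; peptide=MRL
pos 12: AGA -> R; peptide=MRLR
pos 15: GCU -> A; peptide=MRLRA
pos 18: GUA -> V; peptide=MRLRAV
pos 21: CGU -> R; peptide=MRLRAVR
pos 24: UGC -> C; peptide=MRLRAVRC
pos 27: AGG -> R; peptide=MRLRAVRCR
pos 30: UUA -> L; peptide=MRLRAVRCRL
pos 33: CCG -> P; peptide=MRLRAVRCRLP
pos 36: ACA -> T; peptide=MRLRAVRCRLPT
pos 39: UUU -> F; peptide=MRLRAVRCRLPTF
pos 42: UAG -> STOP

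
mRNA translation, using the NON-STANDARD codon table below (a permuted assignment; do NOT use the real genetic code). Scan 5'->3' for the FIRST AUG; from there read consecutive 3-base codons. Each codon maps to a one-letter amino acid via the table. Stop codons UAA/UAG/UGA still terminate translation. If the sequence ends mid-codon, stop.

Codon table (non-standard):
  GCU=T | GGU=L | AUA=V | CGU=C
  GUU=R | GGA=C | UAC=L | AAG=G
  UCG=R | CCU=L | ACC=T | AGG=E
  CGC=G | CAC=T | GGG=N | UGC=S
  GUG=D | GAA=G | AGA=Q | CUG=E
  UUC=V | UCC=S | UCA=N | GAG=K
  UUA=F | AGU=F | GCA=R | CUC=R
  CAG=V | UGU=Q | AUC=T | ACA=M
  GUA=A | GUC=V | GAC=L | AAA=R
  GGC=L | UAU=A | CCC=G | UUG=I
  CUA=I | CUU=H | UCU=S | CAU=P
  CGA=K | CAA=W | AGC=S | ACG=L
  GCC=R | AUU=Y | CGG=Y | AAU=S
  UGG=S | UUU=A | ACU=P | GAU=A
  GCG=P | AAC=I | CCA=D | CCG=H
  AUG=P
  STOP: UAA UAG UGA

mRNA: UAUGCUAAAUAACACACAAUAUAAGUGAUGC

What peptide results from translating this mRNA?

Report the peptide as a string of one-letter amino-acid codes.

Answer: PISIMWAG

Derivation:
start AUG at pos 1
pos 1: AUG -> P; peptide=P
pos 4: CUA -> I; peptide=PI
pos 7: AAU -> S; peptide=PIS
pos 10: AAC -> I; peptide=PISI
pos 13: ACA -> M; peptide=PISIM
pos 16: CAA -> W; peptide=PISIMW
pos 19: UAU -> A; peptide=PISIMWA
pos 22: AAG -> G; peptide=PISIMWAG
pos 25: UGA -> STOP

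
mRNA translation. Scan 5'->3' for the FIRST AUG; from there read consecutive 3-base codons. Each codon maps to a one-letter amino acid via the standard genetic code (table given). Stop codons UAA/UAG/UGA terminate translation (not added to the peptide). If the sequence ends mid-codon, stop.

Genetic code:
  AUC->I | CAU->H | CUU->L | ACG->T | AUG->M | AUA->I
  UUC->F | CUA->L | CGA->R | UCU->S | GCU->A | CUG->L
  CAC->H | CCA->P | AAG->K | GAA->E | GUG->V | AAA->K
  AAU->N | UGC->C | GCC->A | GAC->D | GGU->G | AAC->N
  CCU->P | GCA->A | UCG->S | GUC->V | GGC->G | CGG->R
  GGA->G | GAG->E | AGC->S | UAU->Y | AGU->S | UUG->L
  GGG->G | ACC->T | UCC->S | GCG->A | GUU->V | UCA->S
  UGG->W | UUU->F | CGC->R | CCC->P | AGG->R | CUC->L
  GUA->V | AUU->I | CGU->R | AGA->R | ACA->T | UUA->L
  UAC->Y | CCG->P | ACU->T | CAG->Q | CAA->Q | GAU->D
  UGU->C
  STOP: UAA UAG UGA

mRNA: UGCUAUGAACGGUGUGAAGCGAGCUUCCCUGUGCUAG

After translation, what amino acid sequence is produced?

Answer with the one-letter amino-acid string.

start AUG at pos 4
pos 4: AUG -> M; peptide=M
pos 7: AAC -> N; peptide=MN
pos 10: GGU -> G; peptide=MNG
pos 13: GUG -> V; peptide=MNGV
pos 16: AAG -> K; peptide=MNGVK
pos 19: CGA -> R; peptide=MNGVKR
pos 22: GCU -> A; peptide=MNGVKRA
pos 25: UCC -> S; peptide=MNGVKRAS
pos 28: CUG -> L; peptide=MNGVKRASL
pos 31: UGC -> C; peptide=MNGVKRASLC
pos 34: UAG -> STOP

Answer: MNGVKRASLC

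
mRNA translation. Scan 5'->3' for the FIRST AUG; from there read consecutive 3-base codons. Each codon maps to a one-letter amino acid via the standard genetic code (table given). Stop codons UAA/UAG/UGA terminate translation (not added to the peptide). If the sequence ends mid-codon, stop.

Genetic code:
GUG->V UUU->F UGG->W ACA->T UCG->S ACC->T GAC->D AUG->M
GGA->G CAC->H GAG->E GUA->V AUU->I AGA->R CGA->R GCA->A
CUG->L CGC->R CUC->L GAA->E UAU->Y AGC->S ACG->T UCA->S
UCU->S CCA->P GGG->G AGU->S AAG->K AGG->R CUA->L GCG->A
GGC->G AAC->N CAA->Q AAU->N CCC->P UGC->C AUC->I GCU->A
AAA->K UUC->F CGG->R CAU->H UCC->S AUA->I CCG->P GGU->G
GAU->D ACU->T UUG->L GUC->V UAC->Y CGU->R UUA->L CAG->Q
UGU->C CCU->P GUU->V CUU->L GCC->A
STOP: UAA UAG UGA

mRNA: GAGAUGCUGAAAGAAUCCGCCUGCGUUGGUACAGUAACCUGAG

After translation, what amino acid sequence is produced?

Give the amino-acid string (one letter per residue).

start AUG at pos 3
pos 3: AUG -> M; peptide=M
pos 6: CUG -> L; peptide=ML
pos 9: AAA -> K; peptide=MLK
pos 12: GAA -> E; peptide=MLKE
pos 15: UCC -> S; peptide=MLKES
pos 18: GCC -> A; peptide=MLKESA
pos 21: UGC -> C; peptide=MLKESAC
pos 24: GUU -> V; peptide=MLKESACV
pos 27: GGU -> G; peptide=MLKESACVG
pos 30: ACA -> T; peptide=MLKESACVGT
pos 33: GUA -> V; peptide=MLKESACVGTV
pos 36: ACC -> T; peptide=MLKESACVGTVT
pos 39: UGA -> STOP

Answer: MLKESACVGTVT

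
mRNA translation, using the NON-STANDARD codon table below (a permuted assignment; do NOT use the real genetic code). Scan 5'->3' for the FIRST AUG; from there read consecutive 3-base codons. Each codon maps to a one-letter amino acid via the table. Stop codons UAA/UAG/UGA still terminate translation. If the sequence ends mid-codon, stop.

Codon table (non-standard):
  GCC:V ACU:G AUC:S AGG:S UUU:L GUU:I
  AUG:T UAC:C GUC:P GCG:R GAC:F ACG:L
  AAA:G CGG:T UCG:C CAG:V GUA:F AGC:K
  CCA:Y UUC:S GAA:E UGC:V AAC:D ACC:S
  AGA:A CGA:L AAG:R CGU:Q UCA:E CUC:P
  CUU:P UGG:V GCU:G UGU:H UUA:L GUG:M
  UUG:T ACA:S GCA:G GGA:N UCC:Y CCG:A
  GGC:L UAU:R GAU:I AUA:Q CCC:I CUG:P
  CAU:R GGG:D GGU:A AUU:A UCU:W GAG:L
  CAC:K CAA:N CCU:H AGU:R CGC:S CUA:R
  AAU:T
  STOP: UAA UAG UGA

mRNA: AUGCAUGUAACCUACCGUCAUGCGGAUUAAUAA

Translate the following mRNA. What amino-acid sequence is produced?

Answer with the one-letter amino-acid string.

Answer: TRFSCQRRI

Derivation:
start AUG at pos 0
pos 0: AUG -> T; peptide=T
pos 3: CAU -> R; peptide=TR
pos 6: GUA -> F; peptide=TRF
pos 9: ACC -> S; peptide=TRFS
pos 12: UAC -> C; peptide=TRFSC
pos 15: CGU -> Q; peptide=TRFSCQ
pos 18: CAU -> R; peptide=TRFSCQR
pos 21: GCG -> R; peptide=TRFSCQRR
pos 24: GAU -> I; peptide=TRFSCQRRI
pos 27: UAA -> STOP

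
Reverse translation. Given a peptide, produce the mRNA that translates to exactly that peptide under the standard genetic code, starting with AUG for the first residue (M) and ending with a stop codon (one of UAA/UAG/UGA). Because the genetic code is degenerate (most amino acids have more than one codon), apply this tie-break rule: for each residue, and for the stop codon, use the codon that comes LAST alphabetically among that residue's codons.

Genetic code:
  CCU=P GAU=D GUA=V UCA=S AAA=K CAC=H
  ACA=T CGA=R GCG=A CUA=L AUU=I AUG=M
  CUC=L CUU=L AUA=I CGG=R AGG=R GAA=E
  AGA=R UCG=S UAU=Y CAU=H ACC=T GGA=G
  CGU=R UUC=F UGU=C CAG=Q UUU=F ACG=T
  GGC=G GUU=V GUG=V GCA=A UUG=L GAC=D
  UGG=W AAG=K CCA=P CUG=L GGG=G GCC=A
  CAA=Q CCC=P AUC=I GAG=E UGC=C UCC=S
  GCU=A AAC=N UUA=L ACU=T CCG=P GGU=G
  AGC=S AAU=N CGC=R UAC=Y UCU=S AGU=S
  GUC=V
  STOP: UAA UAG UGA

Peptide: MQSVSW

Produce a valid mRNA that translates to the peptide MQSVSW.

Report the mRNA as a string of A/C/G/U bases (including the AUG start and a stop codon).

residue 1: M -> AUG (start codon)
residue 2: Q codons sorted = CAA,CAG -> pick last = CAG
residue 3: S codons sorted = AGC,AGU,UCA,UCC,UCG,UCU -> pick last = UCU
residue 4: V codons sorted = GUA,GUC,GUG,GUU -> pick last = GUU
residue 5: S codons sorted = AGC,AGU,UCA,UCC,UCG,UCU -> pick last = UCU
residue 6: W -> UGG (only codon)
terminator: stop codons sorted = UAA,UAG,UGA -> pick last = UGA

Answer: mRNA: AUGCAGUCUGUUUCUUGGUGA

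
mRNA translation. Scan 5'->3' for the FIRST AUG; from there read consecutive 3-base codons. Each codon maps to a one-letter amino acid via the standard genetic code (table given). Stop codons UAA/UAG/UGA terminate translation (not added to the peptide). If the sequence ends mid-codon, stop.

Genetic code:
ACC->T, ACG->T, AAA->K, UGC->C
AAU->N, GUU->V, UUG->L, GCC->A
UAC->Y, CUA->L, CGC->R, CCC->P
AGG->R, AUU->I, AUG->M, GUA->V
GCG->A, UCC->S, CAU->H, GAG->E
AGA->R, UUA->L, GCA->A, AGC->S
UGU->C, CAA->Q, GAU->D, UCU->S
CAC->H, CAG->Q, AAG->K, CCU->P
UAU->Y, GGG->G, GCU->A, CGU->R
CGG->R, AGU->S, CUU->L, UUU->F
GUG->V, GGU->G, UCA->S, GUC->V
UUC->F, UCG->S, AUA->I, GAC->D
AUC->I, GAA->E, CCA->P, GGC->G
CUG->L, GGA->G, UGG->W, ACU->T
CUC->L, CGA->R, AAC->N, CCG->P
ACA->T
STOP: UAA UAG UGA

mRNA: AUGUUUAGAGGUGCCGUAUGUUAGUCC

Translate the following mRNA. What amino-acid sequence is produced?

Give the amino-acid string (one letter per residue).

start AUG at pos 0
pos 0: AUG -> M; peptide=M
pos 3: UUU -> F; peptide=MF
pos 6: AGA -> R; peptide=MFR
pos 9: GGU -> G; peptide=MFRG
pos 12: GCC -> A; peptide=MFRGA
pos 15: GUA -> V; peptide=MFRGAV
pos 18: UGU -> C; peptide=MFRGAVC
pos 21: UAG -> STOP

Answer: MFRGAVC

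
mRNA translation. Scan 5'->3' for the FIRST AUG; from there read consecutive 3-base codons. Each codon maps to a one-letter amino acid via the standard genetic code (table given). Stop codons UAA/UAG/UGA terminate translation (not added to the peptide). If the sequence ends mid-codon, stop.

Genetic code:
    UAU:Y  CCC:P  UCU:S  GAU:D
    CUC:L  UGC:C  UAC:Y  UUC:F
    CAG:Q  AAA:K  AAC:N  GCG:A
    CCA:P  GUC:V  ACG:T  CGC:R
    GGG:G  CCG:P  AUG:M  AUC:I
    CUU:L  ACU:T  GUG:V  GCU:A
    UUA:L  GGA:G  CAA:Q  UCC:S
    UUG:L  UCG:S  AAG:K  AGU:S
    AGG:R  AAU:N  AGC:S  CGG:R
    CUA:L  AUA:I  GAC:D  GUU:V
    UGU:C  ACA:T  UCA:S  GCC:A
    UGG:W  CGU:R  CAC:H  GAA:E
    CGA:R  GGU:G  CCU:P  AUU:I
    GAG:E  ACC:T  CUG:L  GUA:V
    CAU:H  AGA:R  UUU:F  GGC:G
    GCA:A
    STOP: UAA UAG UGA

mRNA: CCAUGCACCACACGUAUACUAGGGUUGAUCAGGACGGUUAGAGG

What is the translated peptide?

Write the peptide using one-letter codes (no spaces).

Answer: MHHTYTRVDQDG

Derivation:
start AUG at pos 2
pos 2: AUG -> M; peptide=M
pos 5: CAC -> H; peptide=MH
pos 8: CAC -> H; peptide=MHH
pos 11: ACG -> T; peptide=MHHT
pos 14: UAU -> Y; peptide=MHHTY
pos 17: ACU -> T; peptide=MHHTYT
pos 20: AGG -> R; peptide=MHHTYTR
pos 23: GUU -> V; peptide=MHHTYTRV
pos 26: GAU -> D; peptide=MHHTYTRVD
pos 29: CAG -> Q; peptide=MHHTYTRVDQ
pos 32: GAC -> D; peptide=MHHTYTRVDQD
pos 35: GGU -> G; peptide=MHHTYTRVDQDG
pos 38: UAG -> STOP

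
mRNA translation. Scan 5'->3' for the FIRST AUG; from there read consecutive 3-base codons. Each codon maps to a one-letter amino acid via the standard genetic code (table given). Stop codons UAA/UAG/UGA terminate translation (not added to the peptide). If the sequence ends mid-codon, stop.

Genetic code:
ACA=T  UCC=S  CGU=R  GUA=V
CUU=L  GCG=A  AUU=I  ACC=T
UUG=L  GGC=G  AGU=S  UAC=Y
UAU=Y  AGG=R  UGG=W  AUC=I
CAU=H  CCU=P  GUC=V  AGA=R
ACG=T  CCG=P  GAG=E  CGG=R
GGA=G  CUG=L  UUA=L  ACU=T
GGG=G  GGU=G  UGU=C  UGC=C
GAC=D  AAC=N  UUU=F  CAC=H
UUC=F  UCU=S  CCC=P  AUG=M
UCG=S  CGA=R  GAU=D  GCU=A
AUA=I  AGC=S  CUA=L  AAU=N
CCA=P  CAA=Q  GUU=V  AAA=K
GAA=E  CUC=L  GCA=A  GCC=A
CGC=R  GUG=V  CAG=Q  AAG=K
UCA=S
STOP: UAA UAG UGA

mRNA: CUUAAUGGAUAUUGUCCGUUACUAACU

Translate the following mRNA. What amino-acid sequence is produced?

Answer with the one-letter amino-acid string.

start AUG at pos 4
pos 4: AUG -> M; peptide=M
pos 7: GAU -> D; peptide=MD
pos 10: AUU -> I; peptide=MDI
pos 13: GUC -> V; peptide=MDIV
pos 16: CGU -> R; peptide=MDIVR
pos 19: UAC -> Y; peptide=MDIVRY
pos 22: UAA -> STOP

Answer: MDIVRY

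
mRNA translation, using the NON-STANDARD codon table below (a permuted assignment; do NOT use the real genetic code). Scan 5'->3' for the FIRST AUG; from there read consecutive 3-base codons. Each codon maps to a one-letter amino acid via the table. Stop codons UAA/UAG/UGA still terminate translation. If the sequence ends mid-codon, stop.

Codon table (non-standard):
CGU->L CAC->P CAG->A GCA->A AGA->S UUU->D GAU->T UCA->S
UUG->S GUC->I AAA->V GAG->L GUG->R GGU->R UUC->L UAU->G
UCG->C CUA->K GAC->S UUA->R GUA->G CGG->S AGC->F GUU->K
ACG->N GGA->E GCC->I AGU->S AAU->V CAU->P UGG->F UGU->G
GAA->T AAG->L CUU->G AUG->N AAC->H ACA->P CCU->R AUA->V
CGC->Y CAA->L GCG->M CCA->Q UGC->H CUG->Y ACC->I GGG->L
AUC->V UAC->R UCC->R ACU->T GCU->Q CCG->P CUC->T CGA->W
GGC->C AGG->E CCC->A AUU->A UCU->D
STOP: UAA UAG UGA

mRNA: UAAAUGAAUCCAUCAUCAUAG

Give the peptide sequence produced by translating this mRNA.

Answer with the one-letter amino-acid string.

Answer: NVQSS

Derivation:
start AUG at pos 3
pos 3: AUG -> N; peptide=N
pos 6: AAU -> V; peptide=NV
pos 9: CCA -> Q; peptide=NVQ
pos 12: UCA -> S; peptide=NVQS
pos 15: UCA -> S; peptide=NVQSS
pos 18: UAG -> STOP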